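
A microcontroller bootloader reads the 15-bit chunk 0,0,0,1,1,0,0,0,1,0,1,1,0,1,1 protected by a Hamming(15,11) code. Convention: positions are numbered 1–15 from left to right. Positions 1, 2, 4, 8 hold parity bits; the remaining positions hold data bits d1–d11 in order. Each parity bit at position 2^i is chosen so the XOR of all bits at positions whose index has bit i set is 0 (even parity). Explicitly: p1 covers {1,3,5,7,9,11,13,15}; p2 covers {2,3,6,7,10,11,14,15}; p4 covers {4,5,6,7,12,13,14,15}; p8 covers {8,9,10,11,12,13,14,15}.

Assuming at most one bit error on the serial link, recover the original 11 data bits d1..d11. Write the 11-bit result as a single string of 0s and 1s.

s1 (pos 1,3,5,7,9,11,13,15): 0⊕0⊕1⊕0⊕1⊕1⊕0⊕1 = 0
s2 (pos 2,3,6,7,10,11,14,15): 0⊕0⊕0⊕0⊕0⊕1⊕1⊕1 = 1
s4 (pos 4,5,6,7,12,13,14,15): 1⊕1⊕0⊕0⊕1⊕0⊕1⊕1 = 1
s8 (pos 8,9,10,11,12,13,14,15): 0⊕1⊕0⊕1⊕1⊕0⊕1⊕1 = 1
Syndrome s8…s1 = 1110 → error at position 14.
Flip position 14: 000110001011011 → 000110001011001
Read data bits from positions 3,5,6,7,9,10,11,12,13,14,15: 01001011001

01001011001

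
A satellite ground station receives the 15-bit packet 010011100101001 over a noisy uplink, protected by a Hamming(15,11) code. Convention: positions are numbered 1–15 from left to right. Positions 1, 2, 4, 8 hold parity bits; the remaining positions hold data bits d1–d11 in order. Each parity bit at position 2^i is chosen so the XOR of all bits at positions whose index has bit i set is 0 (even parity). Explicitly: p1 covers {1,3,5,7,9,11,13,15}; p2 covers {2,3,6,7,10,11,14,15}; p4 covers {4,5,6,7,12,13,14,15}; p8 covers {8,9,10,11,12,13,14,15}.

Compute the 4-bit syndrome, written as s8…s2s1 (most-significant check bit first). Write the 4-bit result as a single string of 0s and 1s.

s1 (pos 1,3,5,7,9,11,13,15): 0⊕0⊕1⊕1⊕0⊕0⊕0⊕1 = 1
s2 (pos 2,3,6,7,10,11,14,15): 1⊕0⊕1⊕1⊕1⊕0⊕0⊕1 = 1
s4 (pos 4,5,6,7,12,13,14,15): 0⊕1⊕1⊕1⊕1⊕0⊕0⊕1 = 1
s8 (pos 8,9,10,11,12,13,14,15): 0⊕0⊕1⊕0⊕1⊕0⊕0⊕1 = 1
Syndrome s8…s1 = 1111 → error at position 15.

1111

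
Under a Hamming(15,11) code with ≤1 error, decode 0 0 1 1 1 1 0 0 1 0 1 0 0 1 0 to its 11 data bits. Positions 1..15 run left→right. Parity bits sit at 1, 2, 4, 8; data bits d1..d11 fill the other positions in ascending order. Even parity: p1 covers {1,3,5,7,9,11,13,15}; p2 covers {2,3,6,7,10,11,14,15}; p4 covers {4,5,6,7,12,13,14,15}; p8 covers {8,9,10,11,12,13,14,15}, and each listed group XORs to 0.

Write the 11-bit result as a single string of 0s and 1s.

s1 (pos 1,3,5,7,9,11,13,15): 0⊕1⊕1⊕0⊕1⊕1⊕0⊕0 = 0
s2 (pos 2,3,6,7,10,11,14,15): 0⊕1⊕1⊕0⊕0⊕1⊕1⊕0 = 0
s4 (pos 4,5,6,7,12,13,14,15): 1⊕1⊕1⊕0⊕0⊕0⊕1⊕0 = 0
s8 (pos 8,9,10,11,12,13,14,15): 0⊕1⊕0⊕1⊕0⊕0⊕1⊕0 = 1
Syndrome s8…s1 = 1000 → error at position 8.
Flip position 8: 001111001010010 → 001111011010010
Read data bits from positions 3,5,6,7,9,10,11,12,13,14,15: 11101010010

11101010010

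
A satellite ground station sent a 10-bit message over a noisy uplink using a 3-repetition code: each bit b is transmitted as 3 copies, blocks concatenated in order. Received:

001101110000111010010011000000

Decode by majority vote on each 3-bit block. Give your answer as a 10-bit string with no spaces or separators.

Block 1 (001): 1 one → 0
Block 2 (101): 2 ones → 1
Block 3 (110): 2 ones → 1
Block 4 (000): 0 ones → 0
Block 5 (111): 3 ones → 1
Block 6 (010): 1 one → 0
Block 7 (010): 1 one → 0
Block 8 (011): 2 ones → 1
Block 9 (000): 0 ones → 0
Block 10 (000): 0 ones → 0

0110100100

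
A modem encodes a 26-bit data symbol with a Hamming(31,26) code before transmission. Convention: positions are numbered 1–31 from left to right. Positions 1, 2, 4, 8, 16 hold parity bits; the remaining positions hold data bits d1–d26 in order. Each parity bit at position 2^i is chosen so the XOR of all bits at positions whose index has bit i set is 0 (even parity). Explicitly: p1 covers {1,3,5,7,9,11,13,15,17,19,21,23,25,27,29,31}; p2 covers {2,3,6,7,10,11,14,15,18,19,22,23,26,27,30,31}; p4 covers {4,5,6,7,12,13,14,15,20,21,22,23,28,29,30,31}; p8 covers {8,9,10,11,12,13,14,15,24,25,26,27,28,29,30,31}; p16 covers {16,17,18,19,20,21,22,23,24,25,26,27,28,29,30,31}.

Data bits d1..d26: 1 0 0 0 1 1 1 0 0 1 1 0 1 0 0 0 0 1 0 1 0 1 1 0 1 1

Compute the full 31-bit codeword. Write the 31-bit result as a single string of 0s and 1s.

0010000011100111010000101011011

Place data at non-parity positions: p1 p2 1 p4 0 0 0 p8 1 1 1 0 0 1 1 p16 0 1 0 0 0 0 1 0 1 0 1 1 0 1 1
p1 (pos 1,3,5,7,9,11,13,15,17,19,21,23,25,27,29,31): XOR of data positions = 1⊕0⊕0⊕1⊕1⊕0⊕1⊕0⊕0⊕0⊕1⊕1⊕1⊕0⊕1 = 0
p2 (pos 2,3,6,7,10,11,14,15,18,19,22,23,26,27,30,31): XOR of data positions = 1⊕0⊕0⊕1⊕1⊕1⊕1⊕1⊕0⊕0⊕1⊕0⊕1⊕1⊕1 = 0
p4 (pos 4,5,6,7,12,13,14,15,20,21,22,23,28,29,30,31): XOR of data positions = 0⊕0⊕0⊕0⊕0⊕1⊕1⊕0⊕0⊕0⊕1⊕1⊕0⊕1⊕1 = 0
p8 (pos 8,9,10,11,12,13,14,15,24,25,26,27,28,29,30,31): XOR of data positions = 1⊕1⊕1⊕0⊕0⊕1⊕1⊕0⊕1⊕0⊕1⊕1⊕0⊕1⊕1 = 0
p16 (pos 16,17,18,19,20,21,22,23,24,25,26,27,28,29,30,31): XOR of data positions = 0⊕1⊕0⊕0⊕0⊕0⊕1⊕0⊕1⊕0⊕1⊕1⊕0⊕1⊕1 = 1
Codeword: 0010000011100111010000101011011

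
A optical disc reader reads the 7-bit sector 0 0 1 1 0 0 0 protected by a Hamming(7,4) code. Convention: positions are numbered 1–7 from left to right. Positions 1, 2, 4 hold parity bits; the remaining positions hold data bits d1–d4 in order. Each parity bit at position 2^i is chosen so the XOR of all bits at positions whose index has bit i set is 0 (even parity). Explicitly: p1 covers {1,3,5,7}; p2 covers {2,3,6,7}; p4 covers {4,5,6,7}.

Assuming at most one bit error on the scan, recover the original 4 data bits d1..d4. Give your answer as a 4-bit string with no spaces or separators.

s1 (pos 1,3,5,7): 0⊕1⊕0⊕0 = 1
s2 (pos 2,3,6,7): 0⊕1⊕0⊕0 = 1
s4 (pos 4,5,6,7): 1⊕0⊕0⊕0 = 1
Syndrome s4…s1 = 111 → error at position 7.
Flip position 7: 0011000 → 0011001
Read data bits from positions 3,5,6,7: 1001

1001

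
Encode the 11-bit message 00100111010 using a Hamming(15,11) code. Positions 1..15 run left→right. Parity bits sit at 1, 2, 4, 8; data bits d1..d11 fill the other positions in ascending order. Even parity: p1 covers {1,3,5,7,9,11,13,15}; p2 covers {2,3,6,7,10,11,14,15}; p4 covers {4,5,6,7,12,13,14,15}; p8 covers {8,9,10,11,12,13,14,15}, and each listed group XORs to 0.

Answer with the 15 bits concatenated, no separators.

100101000111010

Place data at non-parity positions: p1 p2 0 p4 0 1 0 p8 0 1 1 1 0 1 0
p1 (pos 1,3,5,7,9,11,13,15): XOR of data positions = 0⊕0⊕0⊕0⊕1⊕0⊕0 = 1
p2 (pos 2,3,6,7,10,11,14,15): XOR of data positions = 0⊕1⊕0⊕1⊕1⊕1⊕0 = 0
p4 (pos 4,5,6,7,12,13,14,15): XOR of data positions = 0⊕1⊕0⊕1⊕0⊕1⊕0 = 1
p8 (pos 8,9,10,11,12,13,14,15): XOR of data positions = 0⊕1⊕1⊕1⊕0⊕1⊕0 = 0
Codeword: 100101000111010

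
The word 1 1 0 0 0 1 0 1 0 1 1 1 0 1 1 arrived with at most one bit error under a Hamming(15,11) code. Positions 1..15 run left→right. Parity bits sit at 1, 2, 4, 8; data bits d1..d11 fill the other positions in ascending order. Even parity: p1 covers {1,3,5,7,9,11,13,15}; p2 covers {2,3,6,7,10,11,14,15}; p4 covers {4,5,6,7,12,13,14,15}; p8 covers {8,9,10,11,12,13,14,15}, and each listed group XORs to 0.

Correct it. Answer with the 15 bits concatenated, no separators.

s1 (pos 1,3,5,7,9,11,13,15): 1⊕0⊕0⊕0⊕0⊕1⊕0⊕1 = 1
s2 (pos 2,3,6,7,10,11,14,15): 1⊕0⊕1⊕0⊕1⊕1⊕1⊕1 = 0
s4 (pos 4,5,6,7,12,13,14,15): 0⊕0⊕1⊕0⊕1⊕0⊕1⊕1 = 0
s8 (pos 8,9,10,11,12,13,14,15): 1⊕0⊕1⊕1⊕1⊕0⊕1⊕1 = 0
Syndrome s8…s1 = 0001 → error at position 1.
Flip position 1: 110001010111011 → 010001010111011

010001010111011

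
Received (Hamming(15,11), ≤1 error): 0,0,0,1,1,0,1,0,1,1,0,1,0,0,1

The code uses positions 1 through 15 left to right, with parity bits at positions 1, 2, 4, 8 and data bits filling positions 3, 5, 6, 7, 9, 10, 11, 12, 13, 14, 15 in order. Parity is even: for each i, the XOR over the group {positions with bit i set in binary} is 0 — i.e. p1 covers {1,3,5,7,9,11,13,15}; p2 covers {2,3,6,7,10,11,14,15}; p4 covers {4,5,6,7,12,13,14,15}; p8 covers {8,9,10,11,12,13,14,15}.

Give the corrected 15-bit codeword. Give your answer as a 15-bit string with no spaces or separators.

000111101101001

s1 (pos 1,3,5,7,9,11,13,15): 0⊕0⊕1⊕1⊕1⊕0⊕0⊕1 = 0
s2 (pos 2,3,6,7,10,11,14,15): 0⊕0⊕0⊕1⊕1⊕0⊕0⊕1 = 1
s4 (pos 4,5,6,7,12,13,14,15): 1⊕1⊕0⊕1⊕1⊕0⊕0⊕1 = 1
s8 (pos 8,9,10,11,12,13,14,15): 0⊕1⊕1⊕0⊕1⊕0⊕0⊕1 = 0
Syndrome s8…s1 = 0110 → error at position 6.
Flip position 6: 000110101101001 → 000111101101001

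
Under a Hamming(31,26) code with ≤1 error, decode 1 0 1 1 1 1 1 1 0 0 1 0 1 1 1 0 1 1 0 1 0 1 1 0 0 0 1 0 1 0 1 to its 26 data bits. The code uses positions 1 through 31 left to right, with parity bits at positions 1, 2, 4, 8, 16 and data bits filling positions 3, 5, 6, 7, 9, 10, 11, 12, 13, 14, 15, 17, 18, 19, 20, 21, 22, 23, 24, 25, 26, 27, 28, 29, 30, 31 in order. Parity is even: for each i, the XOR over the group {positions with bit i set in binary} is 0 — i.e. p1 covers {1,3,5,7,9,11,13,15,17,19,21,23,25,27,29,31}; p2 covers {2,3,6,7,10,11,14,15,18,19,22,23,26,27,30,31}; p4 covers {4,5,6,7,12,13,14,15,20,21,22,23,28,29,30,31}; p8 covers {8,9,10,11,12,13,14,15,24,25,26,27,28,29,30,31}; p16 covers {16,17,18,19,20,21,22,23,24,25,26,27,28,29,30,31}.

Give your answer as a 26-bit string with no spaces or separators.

11110010111110101100010101

s1 (pos 1,3,5,7,9,11,13,15,17,19,21,23,25,27,29,31): 1⊕1⊕1⊕1⊕0⊕1⊕1⊕1⊕1⊕0⊕0⊕1⊕0⊕1⊕1⊕1 = 0
s2 (pos 2,3,6,7,10,11,14,15,18,19,22,23,26,27,30,31): 0⊕1⊕1⊕1⊕0⊕1⊕1⊕1⊕1⊕0⊕1⊕1⊕0⊕1⊕0⊕1 = 1
s4 (pos 4,5,6,7,12,13,14,15,20,21,22,23,28,29,30,31): 1⊕1⊕1⊕1⊕0⊕1⊕1⊕1⊕1⊕0⊕1⊕1⊕0⊕1⊕0⊕1 = 0
s8 (pos 8,9,10,11,12,13,14,15,24,25,26,27,28,29,30,31): 1⊕0⊕0⊕1⊕0⊕1⊕1⊕1⊕0⊕0⊕0⊕1⊕0⊕1⊕0⊕1 = 0
s16 (pos 16,17,18,19,20,21,22,23,24,25,26,27,28,29,30,31): 0⊕1⊕1⊕0⊕1⊕0⊕1⊕1⊕0⊕0⊕0⊕1⊕0⊕1⊕0⊕1 = 0
Syndrome s16…s1 = 00010 → error at position 2.
Flip position 2: 1011111100101110110101100010101 → 1111111100101110110101100010101
Read data bits from positions 3,5,6,7,9,10,11,12,13,14,15,17,18,19,20,21,22,23,24,25,26,27,28,29,30,31: 11110010111110101100010101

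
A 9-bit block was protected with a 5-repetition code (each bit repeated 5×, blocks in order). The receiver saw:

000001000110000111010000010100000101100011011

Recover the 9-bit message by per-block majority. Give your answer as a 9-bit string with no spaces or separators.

Block 1 (00000): 0 ones → 0
Block 2 (10001): 2 ones → 0
Block 3 (10000): 1 one → 0
Block 4 (11101): 4 ones → 1
Block 5 (00000): 0 ones → 0
Block 6 (10100): 2 ones → 0
Block 7 (00010): 1 one → 0
Block 8 (11000): 2 ones → 0
Block 9 (11011): 4 ones → 1

000100001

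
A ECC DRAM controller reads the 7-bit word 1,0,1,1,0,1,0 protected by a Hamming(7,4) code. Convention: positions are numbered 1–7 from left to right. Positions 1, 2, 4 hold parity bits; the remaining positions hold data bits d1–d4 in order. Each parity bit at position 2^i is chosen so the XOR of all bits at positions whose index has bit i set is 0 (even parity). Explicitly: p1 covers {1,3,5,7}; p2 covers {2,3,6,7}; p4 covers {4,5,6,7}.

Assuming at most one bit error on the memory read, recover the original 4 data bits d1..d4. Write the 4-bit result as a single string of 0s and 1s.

1010

s1 (pos 1,3,5,7): 1⊕1⊕0⊕0 = 0
s2 (pos 2,3,6,7): 0⊕1⊕1⊕0 = 0
s4 (pos 4,5,6,7): 1⊕0⊕1⊕0 = 0
Syndrome s4…s1 = 000 → no error.
Read data bits from positions 3,5,6,7: 1010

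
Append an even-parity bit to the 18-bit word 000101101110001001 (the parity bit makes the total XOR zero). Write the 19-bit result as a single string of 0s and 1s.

0001011011100010010

XOR of the 18 data bits: 0⊕0⊕0⊕1⊕0⊕1⊕1⊕0⊕1⊕1⊕1⊕0⊕0⊕0⊕1⊕0⊕0⊕1 = 0
Parity bit = 0 (so all 19 bits XOR to 0).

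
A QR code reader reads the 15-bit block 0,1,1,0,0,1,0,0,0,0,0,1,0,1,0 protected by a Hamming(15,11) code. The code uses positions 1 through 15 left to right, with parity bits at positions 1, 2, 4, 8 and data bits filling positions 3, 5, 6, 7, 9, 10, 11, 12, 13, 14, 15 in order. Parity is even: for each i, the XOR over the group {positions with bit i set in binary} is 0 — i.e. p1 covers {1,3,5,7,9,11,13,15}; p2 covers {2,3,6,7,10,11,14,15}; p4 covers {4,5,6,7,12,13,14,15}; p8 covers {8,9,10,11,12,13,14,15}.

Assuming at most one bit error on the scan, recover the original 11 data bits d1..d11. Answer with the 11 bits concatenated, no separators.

s1 (pos 1,3,5,7,9,11,13,15): 0⊕1⊕0⊕0⊕0⊕0⊕0⊕0 = 1
s2 (pos 2,3,6,7,10,11,14,15): 1⊕1⊕1⊕0⊕0⊕0⊕1⊕0 = 0
s4 (pos 4,5,6,7,12,13,14,15): 0⊕0⊕1⊕0⊕1⊕0⊕1⊕0 = 1
s8 (pos 8,9,10,11,12,13,14,15): 0⊕0⊕0⊕0⊕1⊕0⊕1⊕0 = 0
Syndrome s8…s1 = 0101 → error at position 5.
Flip position 5: 011001000001010 → 011011000001010
Read data bits from positions 3,5,6,7,9,10,11,12,13,14,15: 11100001010

11100001010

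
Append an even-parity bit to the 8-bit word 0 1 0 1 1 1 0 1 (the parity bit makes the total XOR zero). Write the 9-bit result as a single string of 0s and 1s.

XOR of the 8 data bits: 0⊕1⊕0⊕1⊕1⊕1⊕0⊕1 = 1
Parity bit = 1 (so all 9 bits XOR to 0).

010111011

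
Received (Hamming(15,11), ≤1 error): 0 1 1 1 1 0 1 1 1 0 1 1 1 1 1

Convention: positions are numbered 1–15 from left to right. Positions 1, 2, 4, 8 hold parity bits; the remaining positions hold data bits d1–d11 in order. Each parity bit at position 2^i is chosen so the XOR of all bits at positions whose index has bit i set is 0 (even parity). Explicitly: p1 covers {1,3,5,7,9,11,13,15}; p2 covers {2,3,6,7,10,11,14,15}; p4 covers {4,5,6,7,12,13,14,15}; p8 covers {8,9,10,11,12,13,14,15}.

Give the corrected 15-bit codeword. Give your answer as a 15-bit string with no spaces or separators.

011110111011011

s1 (pos 1,3,5,7,9,11,13,15): 0⊕1⊕1⊕1⊕1⊕1⊕1⊕1 = 1
s2 (pos 2,3,6,7,10,11,14,15): 1⊕1⊕0⊕1⊕0⊕1⊕1⊕1 = 0
s4 (pos 4,5,6,7,12,13,14,15): 1⊕1⊕0⊕1⊕1⊕1⊕1⊕1 = 1
s8 (pos 8,9,10,11,12,13,14,15): 1⊕1⊕0⊕1⊕1⊕1⊕1⊕1 = 1
Syndrome s8…s1 = 1101 → error at position 13.
Flip position 13: 011110111011111 → 011110111011011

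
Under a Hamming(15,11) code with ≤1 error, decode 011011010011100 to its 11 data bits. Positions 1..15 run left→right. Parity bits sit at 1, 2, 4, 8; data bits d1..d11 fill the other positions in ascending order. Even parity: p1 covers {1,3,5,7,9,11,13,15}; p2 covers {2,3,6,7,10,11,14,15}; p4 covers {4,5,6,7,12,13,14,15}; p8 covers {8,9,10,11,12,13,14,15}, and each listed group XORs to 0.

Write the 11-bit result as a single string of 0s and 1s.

11100011100

s1 (pos 1,3,5,7,9,11,13,15): 0⊕1⊕1⊕0⊕0⊕1⊕1⊕0 = 0
s2 (pos 2,3,6,7,10,11,14,15): 1⊕1⊕1⊕0⊕0⊕1⊕0⊕0 = 0
s4 (pos 4,5,6,7,12,13,14,15): 0⊕1⊕1⊕0⊕1⊕1⊕0⊕0 = 0
s8 (pos 8,9,10,11,12,13,14,15): 1⊕0⊕0⊕1⊕1⊕1⊕0⊕0 = 0
Syndrome s8…s1 = 0000 → no error.
Read data bits from positions 3,5,6,7,9,10,11,12,13,14,15: 11100011100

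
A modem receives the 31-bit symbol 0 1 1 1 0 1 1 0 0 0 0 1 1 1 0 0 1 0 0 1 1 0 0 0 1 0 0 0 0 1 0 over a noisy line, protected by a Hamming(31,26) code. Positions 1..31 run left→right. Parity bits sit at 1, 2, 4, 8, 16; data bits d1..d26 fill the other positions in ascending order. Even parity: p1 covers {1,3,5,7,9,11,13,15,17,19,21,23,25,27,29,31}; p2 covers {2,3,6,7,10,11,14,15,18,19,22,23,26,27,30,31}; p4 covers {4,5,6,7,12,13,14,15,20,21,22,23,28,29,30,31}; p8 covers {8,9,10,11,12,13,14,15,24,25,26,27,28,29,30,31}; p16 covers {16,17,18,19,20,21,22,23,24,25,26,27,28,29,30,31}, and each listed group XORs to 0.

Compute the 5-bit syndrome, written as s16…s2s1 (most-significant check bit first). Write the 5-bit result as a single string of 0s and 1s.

s1 (pos 1,3,5,7,9,11,13,15,17,19,21,23,25,27,29,31): 0⊕1⊕0⊕1⊕0⊕0⊕1⊕0⊕1⊕0⊕1⊕0⊕1⊕0⊕0⊕0 = 0
s2 (pos 2,3,6,7,10,11,14,15,18,19,22,23,26,27,30,31): 1⊕1⊕1⊕1⊕0⊕0⊕1⊕0⊕0⊕0⊕0⊕0⊕0⊕0⊕1⊕0 = 0
s4 (pos 4,5,6,7,12,13,14,15,20,21,22,23,28,29,30,31): 1⊕0⊕1⊕1⊕1⊕1⊕1⊕0⊕1⊕1⊕0⊕0⊕0⊕0⊕1⊕0 = 1
s8 (pos 8,9,10,11,12,13,14,15,24,25,26,27,28,29,30,31): 0⊕0⊕0⊕0⊕1⊕1⊕1⊕0⊕0⊕1⊕0⊕0⊕0⊕0⊕1⊕0 = 1
s16 (pos 16,17,18,19,20,21,22,23,24,25,26,27,28,29,30,31): 0⊕1⊕0⊕0⊕1⊕1⊕0⊕0⊕0⊕1⊕0⊕0⊕0⊕0⊕1⊕0 = 1
Syndrome s16…s1 = 11100 → error at position 28.

11100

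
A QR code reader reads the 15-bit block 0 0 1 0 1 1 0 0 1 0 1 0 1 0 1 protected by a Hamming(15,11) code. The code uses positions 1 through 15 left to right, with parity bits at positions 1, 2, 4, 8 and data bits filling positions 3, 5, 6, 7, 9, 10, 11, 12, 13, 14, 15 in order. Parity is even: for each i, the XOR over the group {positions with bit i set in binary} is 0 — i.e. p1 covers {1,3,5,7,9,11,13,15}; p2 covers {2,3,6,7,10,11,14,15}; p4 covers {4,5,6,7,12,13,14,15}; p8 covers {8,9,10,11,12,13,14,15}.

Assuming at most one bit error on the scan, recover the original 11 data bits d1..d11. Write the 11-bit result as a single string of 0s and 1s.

11101010101

s1 (pos 1,3,5,7,9,11,13,15): 0⊕1⊕1⊕0⊕1⊕1⊕1⊕1 = 0
s2 (pos 2,3,6,7,10,11,14,15): 0⊕1⊕1⊕0⊕0⊕1⊕0⊕1 = 0
s4 (pos 4,5,6,7,12,13,14,15): 0⊕1⊕1⊕0⊕0⊕1⊕0⊕1 = 0
s8 (pos 8,9,10,11,12,13,14,15): 0⊕1⊕0⊕1⊕0⊕1⊕0⊕1 = 0
Syndrome s8…s1 = 0000 → no error.
Read data bits from positions 3,5,6,7,9,10,11,12,13,14,15: 11101010101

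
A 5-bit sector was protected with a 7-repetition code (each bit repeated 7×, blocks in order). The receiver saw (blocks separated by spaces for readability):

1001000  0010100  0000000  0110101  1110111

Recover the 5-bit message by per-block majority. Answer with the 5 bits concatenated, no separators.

00011

Block 1 (1001000): 2 ones → 0
Block 2 (0010100): 2 ones → 0
Block 3 (0000000): 0 ones → 0
Block 4 (0110101): 4 ones → 1
Block 5 (1110111): 6 ones → 1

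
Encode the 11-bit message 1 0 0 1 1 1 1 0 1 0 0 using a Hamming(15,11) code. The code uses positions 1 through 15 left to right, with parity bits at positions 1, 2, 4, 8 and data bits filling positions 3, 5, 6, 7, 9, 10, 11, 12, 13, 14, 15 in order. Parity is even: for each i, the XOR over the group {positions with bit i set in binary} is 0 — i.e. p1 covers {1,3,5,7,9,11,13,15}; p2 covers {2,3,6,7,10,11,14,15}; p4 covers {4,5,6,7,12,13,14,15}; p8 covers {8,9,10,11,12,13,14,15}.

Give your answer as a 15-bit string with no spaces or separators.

Place data at non-parity positions: p1 p2 1 p4 0 0 1 p8 1 1 1 0 1 0 0
p1 (pos 1,3,5,7,9,11,13,15): XOR of data positions = 1⊕0⊕1⊕1⊕1⊕1⊕0 = 1
p2 (pos 2,3,6,7,10,11,14,15): XOR of data positions = 1⊕0⊕1⊕1⊕1⊕0⊕0 = 0
p4 (pos 4,5,6,7,12,13,14,15): XOR of data positions = 0⊕0⊕1⊕0⊕1⊕0⊕0 = 0
p8 (pos 8,9,10,11,12,13,14,15): XOR of data positions = 1⊕1⊕1⊕0⊕1⊕0⊕0 = 0
Codeword: 101000101110100

101000101110100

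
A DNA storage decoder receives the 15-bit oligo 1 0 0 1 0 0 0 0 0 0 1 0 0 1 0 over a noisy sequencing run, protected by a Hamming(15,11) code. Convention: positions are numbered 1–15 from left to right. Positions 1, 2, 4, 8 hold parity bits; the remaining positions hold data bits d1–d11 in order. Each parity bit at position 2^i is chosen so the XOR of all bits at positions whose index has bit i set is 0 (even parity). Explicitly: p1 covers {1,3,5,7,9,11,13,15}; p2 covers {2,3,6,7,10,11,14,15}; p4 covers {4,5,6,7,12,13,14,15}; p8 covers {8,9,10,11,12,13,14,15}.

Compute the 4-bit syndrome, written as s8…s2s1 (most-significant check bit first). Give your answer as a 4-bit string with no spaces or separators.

0000

s1 (pos 1,3,5,7,9,11,13,15): 1⊕0⊕0⊕0⊕0⊕1⊕0⊕0 = 0
s2 (pos 2,3,6,7,10,11,14,15): 0⊕0⊕0⊕0⊕0⊕1⊕1⊕0 = 0
s4 (pos 4,5,6,7,12,13,14,15): 1⊕0⊕0⊕0⊕0⊕0⊕1⊕0 = 0
s8 (pos 8,9,10,11,12,13,14,15): 0⊕0⊕0⊕1⊕0⊕0⊕1⊕0 = 0
Syndrome s8…s1 = 0000 → no error.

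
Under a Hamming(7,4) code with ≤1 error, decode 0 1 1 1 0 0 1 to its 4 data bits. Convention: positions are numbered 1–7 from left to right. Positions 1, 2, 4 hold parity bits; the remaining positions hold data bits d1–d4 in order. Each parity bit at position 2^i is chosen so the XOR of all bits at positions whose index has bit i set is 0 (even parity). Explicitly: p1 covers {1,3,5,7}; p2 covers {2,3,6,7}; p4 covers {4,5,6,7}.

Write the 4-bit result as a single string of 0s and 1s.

1001

s1 (pos 1,3,5,7): 0⊕1⊕0⊕1 = 0
s2 (pos 2,3,6,7): 1⊕1⊕0⊕1 = 1
s4 (pos 4,5,6,7): 1⊕0⊕0⊕1 = 0
Syndrome s4…s1 = 010 → error at position 2.
Flip position 2: 0111001 → 0011001
Read data bits from positions 3,5,6,7: 1001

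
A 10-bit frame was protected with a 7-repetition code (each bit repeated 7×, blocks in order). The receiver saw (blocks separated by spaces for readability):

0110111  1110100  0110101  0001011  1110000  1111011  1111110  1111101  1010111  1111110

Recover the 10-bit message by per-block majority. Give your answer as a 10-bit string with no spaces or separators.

Block 1 (0110111): 5 ones → 1
Block 2 (1110100): 4 ones → 1
Block 3 (0110101): 4 ones → 1
Block 4 (0001011): 3 ones → 0
Block 5 (1110000): 3 ones → 0
Block 6 (1111011): 6 ones → 1
Block 7 (1111110): 6 ones → 1
Block 8 (1111101): 6 ones → 1
Block 9 (1010111): 5 ones → 1
Block 10 (1111110): 6 ones → 1

1110011111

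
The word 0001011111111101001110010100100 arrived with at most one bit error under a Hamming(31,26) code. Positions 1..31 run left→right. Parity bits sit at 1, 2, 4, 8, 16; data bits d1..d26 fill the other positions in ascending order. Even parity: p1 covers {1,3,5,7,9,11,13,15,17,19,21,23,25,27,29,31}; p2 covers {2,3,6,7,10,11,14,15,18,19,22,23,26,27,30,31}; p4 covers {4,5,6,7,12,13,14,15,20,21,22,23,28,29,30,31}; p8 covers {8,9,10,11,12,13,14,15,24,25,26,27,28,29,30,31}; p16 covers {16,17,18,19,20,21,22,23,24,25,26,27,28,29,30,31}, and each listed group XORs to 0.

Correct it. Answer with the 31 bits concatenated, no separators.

s1 (pos 1,3,5,7,9,11,13,15,17,19,21,23,25,27,29,31): 0⊕0⊕0⊕1⊕1⊕1⊕1⊕0⊕0⊕1⊕1⊕0⊕0⊕0⊕1⊕0 = 1
s2 (pos 2,3,6,7,10,11,14,15,18,19,22,23,26,27,30,31): 0⊕0⊕1⊕1⊕1⊕1⊕1⊕0⊕0⊕1⊕0⊕0⊕1⊕0⊕0⊕0 = 1
s4 (pos 4,5,6,7,12,13,14,15,20,21,22,23,28,29,30,31): 1⊕0⊕1⊕1⊕1⊕1⊕1⊕0⊕1⊕1⊕0⊕0⊕0⊕1⊕0⊕0 = 1
s8 (pos 8,9,10,11,12,13,14,15,24,25,26,27,28,29,30,31): 1⊕1⊕1⊕1⊕1⊕1⊕1⊕0⊕1⊕0⊕1⊕0⊕0⊕1⊕0⊕0 = 0
s16 (pos 16,17,18,19,20,21,22,23,24,25,26,27,28,29,30,31): 1⊕0⊕0⊕1⊕1⊕1⊕0⊕0⊕1⊕0⊕1⊕0⊕0⊕1⊕0⊕0 = 1
Syndrome s16…s1 = 10111 → error at position 23.
Flip position 23: 0001011111111101001110010100100 → 0001011111111101001110110100100

0001011111111101001110110100100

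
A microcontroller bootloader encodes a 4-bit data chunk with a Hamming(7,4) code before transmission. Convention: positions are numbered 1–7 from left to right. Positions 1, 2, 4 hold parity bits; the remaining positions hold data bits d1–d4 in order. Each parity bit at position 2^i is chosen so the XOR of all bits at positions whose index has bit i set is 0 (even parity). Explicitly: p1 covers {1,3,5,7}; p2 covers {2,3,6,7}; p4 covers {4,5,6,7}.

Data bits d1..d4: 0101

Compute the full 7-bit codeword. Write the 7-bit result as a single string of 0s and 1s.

Place data at non-parity positions: p1 p2 0 p4 1 0 1
p1 (pos 1,3,5,7): XOR of data positions = 0⊕1⊕1 = 0
p2 (pos 2,3,6,7): XOR of data positions = 0⊕0⊕1 = 1
p4 (pos 4,5,6,7): XOR of data positions = 1⊕0⊕1 = 0
Codeword: 0100101

0100101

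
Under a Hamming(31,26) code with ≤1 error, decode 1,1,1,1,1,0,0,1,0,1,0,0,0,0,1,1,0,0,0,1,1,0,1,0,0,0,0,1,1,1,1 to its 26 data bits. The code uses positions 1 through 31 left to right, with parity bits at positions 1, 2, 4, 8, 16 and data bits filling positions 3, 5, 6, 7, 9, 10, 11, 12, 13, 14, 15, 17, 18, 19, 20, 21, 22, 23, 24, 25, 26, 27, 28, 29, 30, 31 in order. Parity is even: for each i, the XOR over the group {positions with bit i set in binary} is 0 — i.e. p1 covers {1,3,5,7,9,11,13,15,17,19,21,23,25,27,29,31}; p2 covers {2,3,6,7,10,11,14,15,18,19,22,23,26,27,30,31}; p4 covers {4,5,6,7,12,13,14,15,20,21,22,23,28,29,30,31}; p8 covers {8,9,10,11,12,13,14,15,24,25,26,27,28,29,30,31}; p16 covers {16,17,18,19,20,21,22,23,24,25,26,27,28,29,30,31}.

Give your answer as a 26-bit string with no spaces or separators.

11000000001000110100001111

s1 (pos 1,3,5,7,9,11,13,15,17,19,21,23,25,27,29,31): 1⊕1⊕1⊕0⊕0⊕0⊕0⊕1⊕0⊕0⊕1⊕1⊕0⊕0⊕1⊕1 = 0
s2 (pos 2,3,6,7,10,11,14,15,18,19,22,23,26,27,30,31): 1⊕1⊕0⊕0⊕1⊕0⊕0⊕1⊕0⊕0⊕0⊕1⊕0⊕0⊕1⊕1 = 1
s4 (pos 4,5,6,7,12,13,14,15,20,21,22,23,28,29,30,31): 1⊕1⊕0⊕0⊕0⊕0⊕0⊕1⊕1⊕1⊕0⊕1⊕1⊕1⊕1⊕1 = 0
s8 (pos 8,9,10,11,12,13,14,15,24,25,26,27,28,29,30,31): 1⊕0⊕1⊕0⊕0⊕0⊕0⊕1⊕0⊕0⊕0⊕0⊕1⊕1⊕1⊕1 = 1
s16 (pos 16,17,18,19,20,21,22,23,24,25,26,27,28,29,30,31): 1⊕0⊕0⊕0⊕1⊕1⊕0⊕1⊕0⊕0⊕0⊕0⊕1⊕1⊕1⊕1 = 0
Syndrome s16…s1 = 01010 → error at position 10.
Flip position 10: 1111100101000011000110100001111 → 1111100100000011000110100001111
Read data bits from positions 3,5,6,7,9,10,11,12,13,14,15,17,18,19,20,21,22,23,24,25,26,27,28,29,30,31: 11000000001000110100001111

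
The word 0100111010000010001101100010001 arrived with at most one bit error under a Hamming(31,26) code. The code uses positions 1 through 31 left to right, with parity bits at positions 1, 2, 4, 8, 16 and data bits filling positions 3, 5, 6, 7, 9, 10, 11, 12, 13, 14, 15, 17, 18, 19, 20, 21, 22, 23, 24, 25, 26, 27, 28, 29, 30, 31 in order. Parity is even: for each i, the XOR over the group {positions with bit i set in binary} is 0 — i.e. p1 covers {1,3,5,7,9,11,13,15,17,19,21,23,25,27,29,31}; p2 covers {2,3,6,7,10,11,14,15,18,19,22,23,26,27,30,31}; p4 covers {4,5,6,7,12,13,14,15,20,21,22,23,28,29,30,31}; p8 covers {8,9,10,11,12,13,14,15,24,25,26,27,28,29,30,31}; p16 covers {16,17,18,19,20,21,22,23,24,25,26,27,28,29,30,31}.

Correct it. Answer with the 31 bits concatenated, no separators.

0000111010000010001101100010001

s1 (pos 1,3,5,7,9,11,13,15,17,19,21,23,25,27,29,31): 0⊕0⊕1⊕1⊕1⊕0⊕0⊕1⊕0⊕1⊕0⊕1⊕0⊕1⊕0⊕1 = 0
s2 (pos 2,3,6,7,10,11,14,15,18,19,22,23,26,27,30,31): 1⊕0⊕1⊕1⊕0⊕0⊕0⊕1⊕0⊕1⊕1⊕1⊕0⊕1⊕0⊕1 = 1
s4 (pos 4,5,6,7,12,13,14,15,20,21,22,23,28,29,30,31): 0⊕1⊕1⊕1⊕0⊕0⊕0⊕1⊕1⊕0⊕1⊕1⊕0⊕0⊕0⊕1 = 0
s8 (pos 8,9,10,11,12,13,14,15,24,25,26,27,28,29,30,31): 0⊕1⊕0⊕0⊕0⊕0⊕0⊕1⊕0⊕0⊕0⊕1⊕0⊕0⊕0⊕1 = 0
s16 (pos 16,17,18,19,20,21,22,23,24,25,26,27,28,29,30,31): 0⊕0⊕0⊕1⊕1⊕0⊕1⊕1⊕0⊕0⊕0⊕1⊕0⊕0⊕0⊕1 = 0
Syndrome s16…s1 = 00010 → error at position 2.
Flip position 2: 0100111010000010001101100010001 → 0000111010000010001101100010001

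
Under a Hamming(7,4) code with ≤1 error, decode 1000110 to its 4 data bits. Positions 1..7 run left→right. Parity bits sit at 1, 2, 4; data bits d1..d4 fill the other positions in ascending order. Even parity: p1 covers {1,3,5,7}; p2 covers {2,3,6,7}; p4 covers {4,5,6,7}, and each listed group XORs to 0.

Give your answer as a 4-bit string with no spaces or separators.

0110

s1 (pos 1,3,5,7): 1⊕0⊕1⊕0 = 0
s2 (pos 2,3,6,7): 0⊕0⊕1⊕0 = 1
s4 (pos 4,5,6,7): 0⊕1⊕1⊕0 = 0
Syndrome s4…s1 = 010 → error at position 2.
Flip position 2: 1000110 → 1100110
Read data bits from positions 3,5,6,7: 0110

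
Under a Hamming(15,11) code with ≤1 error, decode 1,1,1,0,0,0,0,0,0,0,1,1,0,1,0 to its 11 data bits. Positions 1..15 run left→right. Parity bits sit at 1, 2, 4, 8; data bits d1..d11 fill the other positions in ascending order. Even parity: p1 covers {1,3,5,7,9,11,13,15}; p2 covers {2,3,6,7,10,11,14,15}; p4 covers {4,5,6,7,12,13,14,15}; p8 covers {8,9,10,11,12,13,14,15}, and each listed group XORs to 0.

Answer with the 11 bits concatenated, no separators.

s1 (pos 1,3,5,7,9,11,13,15): 1⊕1⊕0⊕0⊕0⊕1⊕0⊕0 = 1
s2 (pos 2,3,6,7,10,11,14,15): 1⊕1⊕0⊕0⊕0⊕1⊕1⊕0 = 0
s4 (pos 4,5,6,7,12,13,14,15): 0⊕0⊕0⊕0⊕1⊕0⊕1⊕0 = 0
s8 (pos 8,9,10,11,12,13,14,15): 0⊕0⊕0⊕1⊕1⊕0⊕1⊕0 = 1
Syndrome s8…s1 = 1001 → error at position 9.
Flip position 9: 111000000011010 → 111000001011010
Read data bits from positions 3,5,6,7,9,10,11,12,13,14,15: 10001011010

10001011010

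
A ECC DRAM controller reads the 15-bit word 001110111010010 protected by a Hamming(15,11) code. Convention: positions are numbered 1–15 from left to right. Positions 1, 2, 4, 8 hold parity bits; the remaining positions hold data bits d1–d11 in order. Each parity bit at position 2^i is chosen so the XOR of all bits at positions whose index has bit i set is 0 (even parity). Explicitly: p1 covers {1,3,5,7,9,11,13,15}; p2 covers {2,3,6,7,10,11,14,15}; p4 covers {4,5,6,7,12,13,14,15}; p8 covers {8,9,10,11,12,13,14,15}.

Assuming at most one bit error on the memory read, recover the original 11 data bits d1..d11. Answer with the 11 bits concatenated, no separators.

s1 (pos 1,3,5,7,9,11,13,15): 0⊕1⊕1⊕1⊕1⊕1⊕0⊕0 = 1
s2 (pos 2,3,6,7,10,11,14,15): 0⊕1⊕0⊕1⊕0⊕1⊕1⊕0 = 0
s4 (pos 4,5,6,7,12,13,14,15): 1⊕1⊕0⊕1⊕0⊕0⊕1⊕0 = 0
s8 (pos 8,9,10,11,12,13,14,15): 1⊕1⊕0⊕1⊕0⊕0⊕1⊕0 = 0
Syndrome s8…s1 = 0001 → error at position 1.
Flip position 1: 001110111010010 → 101110111010010
Read data bits from positions 3,5,6,7,9,10,11,12,13,14,15: 11011010010

11011010010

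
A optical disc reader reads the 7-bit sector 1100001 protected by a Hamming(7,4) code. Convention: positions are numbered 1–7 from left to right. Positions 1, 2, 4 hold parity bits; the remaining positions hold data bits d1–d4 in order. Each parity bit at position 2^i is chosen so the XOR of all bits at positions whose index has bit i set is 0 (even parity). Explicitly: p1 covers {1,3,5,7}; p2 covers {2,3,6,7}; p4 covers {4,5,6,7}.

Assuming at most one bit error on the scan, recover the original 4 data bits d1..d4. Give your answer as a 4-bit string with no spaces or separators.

s1 (pos 1,3,5,7): 1⊕0⊕0⊕1 = 0
s2 (pos 2,3,6,7): 1⊕0⊕0⊕1 = 0
s4 (pos 4,5,6,7): 0⊕0⊕0⊕1 = 1
Syndrome s4…s1 = 100 → error at position 4.
Flip position 4: 1100001 → 1101001
Read data bits from positions 3,5,6,7: 0001

0001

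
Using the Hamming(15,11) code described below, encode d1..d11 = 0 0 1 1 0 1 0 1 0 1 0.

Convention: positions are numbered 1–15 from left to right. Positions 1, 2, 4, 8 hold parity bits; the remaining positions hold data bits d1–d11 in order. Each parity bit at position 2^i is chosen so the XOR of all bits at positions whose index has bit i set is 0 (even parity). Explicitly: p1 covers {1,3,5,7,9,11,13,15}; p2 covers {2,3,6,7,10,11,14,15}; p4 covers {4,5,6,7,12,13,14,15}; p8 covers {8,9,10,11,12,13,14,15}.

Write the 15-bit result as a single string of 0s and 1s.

100001110101010

Place data at non-parity positions: p1 p2 0 p4 0 1 1 p8 0 1 0 1 0 1 0
p1 (pos 1,3,5,7,9,11,13,15): XOR of data positions = 0⊕0⊕1⊕0⊕0⊕0⊕0 = 1
p2 (pos 2,3,6,7,10,11,14,15): XOR of data positions = 0⊕1⊕1⊕1⊕0⊕1⊕0 = 0
p4 (pos 4,5,6,7,12,13,14,15): XOR of data positions = 0⊕1⊕1⊕1⊕0⊕1⊕0 = 0
p8 (pos 8,9,10,11,12,13,14,15): XOR of data positions = 0⊕1⊕0⊕1⊕0⊕1⊕0 = 1
Codeword: 100001110101010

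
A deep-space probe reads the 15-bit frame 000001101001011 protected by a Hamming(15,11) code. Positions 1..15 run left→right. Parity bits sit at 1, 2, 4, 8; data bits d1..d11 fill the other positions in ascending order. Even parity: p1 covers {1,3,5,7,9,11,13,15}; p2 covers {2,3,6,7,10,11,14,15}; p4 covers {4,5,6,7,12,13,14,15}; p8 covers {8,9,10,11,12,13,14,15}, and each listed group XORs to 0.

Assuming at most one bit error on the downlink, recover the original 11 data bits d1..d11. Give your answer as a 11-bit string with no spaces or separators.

s1 (pos 1,3,5,7,9,11,13,15): 0⊕0⊕0⊕1⊕1⊕0⊕0⊕1 = 1
s2 (pos 2,3,6,7,10,11,14,15): 0⊕0⊕1⊕1⊕0⊕0⊕1⊕1 = 0
s4 (pos 4,5,6,7,12,13,14,15): 0⊕0⊕1⊕1⊕1⊕0⊕1⊕1 = 1
s8 (pos 8,9,10,11,12,13,14,15): 0⊕1⊕0⊕0⊕1⊕0⊕1⊕1 = 0
Syndrome s8…s1 = 0101 → error at position 5.
Flip position 5: 000001101001011 → 000011101001011
Read data bits from positions 3,5,6,7,9,10,11,12,13,14,15: 01111001011

01111001011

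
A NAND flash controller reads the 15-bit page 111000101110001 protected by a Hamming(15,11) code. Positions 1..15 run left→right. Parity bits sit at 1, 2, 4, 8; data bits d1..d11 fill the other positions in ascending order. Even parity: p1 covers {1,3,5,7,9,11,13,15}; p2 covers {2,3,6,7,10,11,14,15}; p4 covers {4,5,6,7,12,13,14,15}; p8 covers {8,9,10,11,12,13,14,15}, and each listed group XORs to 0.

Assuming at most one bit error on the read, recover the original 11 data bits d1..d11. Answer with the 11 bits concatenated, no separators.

s1 (pos 1,3,5,7,9,11,13,15): 1⊕1⊕0⊕1⊕1⊕1⊕0⊕1 = 0
s2 (pos 2,3,6,7,10,11,14,15): 1⊕1⊕0⊕1⊕1⊕1⊕0⊕1 = 0
s4 (pos 4,5,6,7,12,13,14,15): 0⊕0⊕0⊕1⊕0⊕0⊕0⊕1 = 0
s8 (pos 8,9,10,11,12,13,14,15): 0⊕1⊕1⊕1⊕0⊕0⊕0⊕1 = 0
Syndrome s8…s1 = 0000 → no error.
Read data bits from positions 3,5,6,7,9,10,11,12,13,14,15: 10011110001

10011110001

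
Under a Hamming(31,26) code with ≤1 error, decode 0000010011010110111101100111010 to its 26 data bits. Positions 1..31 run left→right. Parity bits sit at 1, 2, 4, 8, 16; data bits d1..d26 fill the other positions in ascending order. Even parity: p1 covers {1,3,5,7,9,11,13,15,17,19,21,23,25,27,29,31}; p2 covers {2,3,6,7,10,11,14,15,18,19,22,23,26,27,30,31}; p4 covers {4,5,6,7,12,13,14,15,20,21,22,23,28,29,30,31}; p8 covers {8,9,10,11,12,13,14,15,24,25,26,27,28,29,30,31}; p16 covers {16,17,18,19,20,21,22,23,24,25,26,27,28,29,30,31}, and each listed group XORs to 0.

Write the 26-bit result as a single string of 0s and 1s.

s1 (pos 1,3,5,7,9,11,13,15,17,19,21,23,25,27,29,31): 0⊕0⊕0⊕0⊕1⊕0⊕0⊕1⊕1⊕1⊕0⊕1⊕0⊕1⊕0⊕0 = 0
s2 (pos 2,3,6,7,10,11,14,15,18,19,22,23,26,27,30,31): 0⊕0⊕1⊕0⊕1⊕0⊕1⊕1⊕1⊕1⊕1⊕1⊕1⊕1⊕1⊕0 = 1
s4 (pos 4,5,6,7,12,13,14,15,20,21,22,23,28,29,30,31): 0⊕0⊕1⊕0⊕1⊕0⊕1⊕1⊕1⊕0⊕1⊕1⊕1⊕0⊕1⊕0 = 1
s8 (pos 8,9,10,11,12,13,14,15,24,25,26,27,28,29,30,31): 0⊕1⊕1⊕0⊕1⊕0⊕1⊕1⊕0⊕0⊕1⊕1⊕1⊕0⊕1⊕0 = 1
s16 (pos 16,17,18,19,20,21,22,23,24,25,26,27,28,29,30,31): 0⊕1⊕1⊕1⊕1⊕0⊕1⊕1⊕0⊕0⊕1⊕1⊕1⊕0⊕1⊕0 = 0
Syndrome s16…s1 = 01110 → error at position 14.
Flip position 14: 0000010011010110111101100111010 → 0000010011010010111101100111010
Read data bits from positions 3,5,6,7,9,10,11,12,13,14,15,17,18,19,20,21,22,23,24,25,26,27,28,29,30,31: 00101101001111101100111010

00101101001111101100111010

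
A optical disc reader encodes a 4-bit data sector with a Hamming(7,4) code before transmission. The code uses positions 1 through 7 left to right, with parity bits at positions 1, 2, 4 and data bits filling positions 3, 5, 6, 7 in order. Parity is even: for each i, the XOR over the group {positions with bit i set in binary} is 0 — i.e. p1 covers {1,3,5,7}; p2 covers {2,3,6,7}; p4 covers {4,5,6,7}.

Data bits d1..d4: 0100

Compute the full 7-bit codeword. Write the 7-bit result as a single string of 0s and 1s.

Place data at non-parity positions: p1 p2 0 p4 1 0 0
p1 (pos 1,3,5,7): XOR of data positions = 0⊕1⊕0 = 1
p2 (pos 2,3,6,7): XOR of data positions = 0⊕0⊕0 = 0
p4 (pos 4,5,6,7): XOR of data positions = 1⊕0⊕0 = 1
Codeword: 1001100

1001100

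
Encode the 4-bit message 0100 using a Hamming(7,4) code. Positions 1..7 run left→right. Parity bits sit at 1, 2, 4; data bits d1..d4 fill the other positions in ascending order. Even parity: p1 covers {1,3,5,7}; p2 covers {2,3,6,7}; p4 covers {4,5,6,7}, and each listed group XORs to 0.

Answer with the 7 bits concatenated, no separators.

1001100

Place data at non-parity positions: p1 p2 0 p4 1 0 0
p1 (pos 1,3,5,7): XOR of data positions = 0⊕1⊕0 = 1
p2 (pos 2,3,6,7): XOR of data positions = 0⊕0⊕0 = 0
p4 (pos 4,5,6,7): XOR of data positions = 1⊕0⊕0 = 1
Codeword: 1001100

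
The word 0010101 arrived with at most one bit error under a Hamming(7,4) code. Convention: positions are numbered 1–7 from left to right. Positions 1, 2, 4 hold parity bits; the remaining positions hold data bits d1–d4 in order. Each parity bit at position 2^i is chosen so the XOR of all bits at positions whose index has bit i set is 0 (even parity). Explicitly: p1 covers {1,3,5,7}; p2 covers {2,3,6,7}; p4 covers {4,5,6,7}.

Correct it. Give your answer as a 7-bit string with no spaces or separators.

s1 (pos 1,3,5,7): 0⊕1⊕1⊕1 = 1
s2 (pos 2,3,6,7): 0⊕1⊕0⊕1 = 0
s4 (pos 4,5,6,7): 0⊕1⊕0⊕1 = 0
Syndrome s4…s1 = 001 → error at position 1.
Flip position 1: 0010101 → 1010101

1010101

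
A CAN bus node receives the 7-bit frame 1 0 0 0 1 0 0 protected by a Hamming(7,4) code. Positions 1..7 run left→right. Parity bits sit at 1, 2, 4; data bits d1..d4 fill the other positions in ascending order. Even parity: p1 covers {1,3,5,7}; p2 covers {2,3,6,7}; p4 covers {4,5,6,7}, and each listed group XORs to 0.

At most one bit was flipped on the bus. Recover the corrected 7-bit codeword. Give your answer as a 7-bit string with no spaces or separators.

s1 (pos 1,3,5,7): 1⊕0⊕1⊕0 = 0
s2 (pos 2,3,6,7): 0⊕0⊕0⊕0 = 0
s4 (pos 4,5,6,7): 0⊕1⊕0⊕0 = 1
Syndrome s4…s1 = 100 → error at position 4.
Flip position 4: 1000100 → 1001100

1001100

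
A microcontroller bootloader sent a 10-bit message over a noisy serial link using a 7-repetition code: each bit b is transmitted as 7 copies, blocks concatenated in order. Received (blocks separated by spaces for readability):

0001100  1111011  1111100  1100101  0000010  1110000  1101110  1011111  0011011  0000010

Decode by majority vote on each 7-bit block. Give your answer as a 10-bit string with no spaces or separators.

0111001110

Block 1 (0001100): 2 ones → 0
Block 2 (1111011): 6 ones → 1
Block 3 (1111100): 5 ones → 1
Block 4 (1100101): 4 ones → 1
Block 5 (0000010): 1 one → 0
Block 6 (1110000): 3 ones → 0
Block 7 (1101110): 5 ones → 1
Block 8 (1011111): 6 ones → 1
Block 9 (0011011): 4 ones → 1
Block 10 (0000010): 1 one → 0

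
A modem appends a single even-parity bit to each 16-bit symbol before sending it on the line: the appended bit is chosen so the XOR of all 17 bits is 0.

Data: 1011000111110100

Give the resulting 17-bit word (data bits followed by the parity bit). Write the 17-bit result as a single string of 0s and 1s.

10110001111101001

XOR of the 16 data bits: 1⊕0⊕1⊕1⊕0⊕0⊕0⊕1⊕1⊕1⊕1⊕1⊕0⊕1⊕0⊕0 = 1
Parity bit = 1 (so all 17 bits XOR to 0).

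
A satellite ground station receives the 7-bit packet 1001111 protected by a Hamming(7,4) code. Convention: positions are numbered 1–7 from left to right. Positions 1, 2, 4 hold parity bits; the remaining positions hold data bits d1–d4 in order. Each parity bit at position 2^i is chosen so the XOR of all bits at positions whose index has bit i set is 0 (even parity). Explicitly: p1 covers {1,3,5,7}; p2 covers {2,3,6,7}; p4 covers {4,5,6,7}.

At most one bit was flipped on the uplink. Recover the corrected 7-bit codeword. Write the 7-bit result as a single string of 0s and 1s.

s1 (pos 1,3,5,7): 1⊕0⊕1⊕1 = 1
s2 (pos 2,3,6,7): 0⊕0⊕1⊕1 = 0
s4 (pos 4,5,6,7): 1⊕1⊕1⊕1 = 0
Syndrome s4…s1 = 001 → error at position 1.
Flip position 1: 1001111 → 0001111

0001111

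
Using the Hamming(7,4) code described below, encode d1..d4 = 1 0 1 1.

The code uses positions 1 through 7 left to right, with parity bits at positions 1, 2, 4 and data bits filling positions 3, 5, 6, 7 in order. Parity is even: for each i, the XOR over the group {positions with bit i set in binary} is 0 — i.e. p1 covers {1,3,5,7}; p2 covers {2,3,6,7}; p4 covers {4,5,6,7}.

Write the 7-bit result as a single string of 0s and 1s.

0110011

Place data at non-parity positions: p1 p2 1 p4 0 1 1
p1 (pos 1,3,5,7): XOR of data positions = 1⊕0⊕1 = 0
p2 (pos 2,3,6,7): XOR of data positions = 1⊕1⊕1 = 1
p4 (pos 4,5,6,7): XOR of data positions = 0⊕1⊕1 = 0
Codeword: 0110011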